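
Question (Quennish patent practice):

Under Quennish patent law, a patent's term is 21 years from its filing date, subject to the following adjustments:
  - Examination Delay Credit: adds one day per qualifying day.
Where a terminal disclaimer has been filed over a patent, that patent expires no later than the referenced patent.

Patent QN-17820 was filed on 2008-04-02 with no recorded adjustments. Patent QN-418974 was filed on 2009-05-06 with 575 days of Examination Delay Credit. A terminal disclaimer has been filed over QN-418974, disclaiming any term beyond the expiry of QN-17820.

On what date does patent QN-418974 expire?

Natural term of QN-418974:
  Base: filing + 21 years → 6 May 2030.
  Examination Delay Credit: +575 days → 2 December 2031.
Expiry of referenced patent QN-17820:
  Base: filing + 21 years → 2 April 2029.
Terminal disclaimer: QN-418974 expires on the earlier of 2 December 2031 and 2 April 2029.

April 2, 2029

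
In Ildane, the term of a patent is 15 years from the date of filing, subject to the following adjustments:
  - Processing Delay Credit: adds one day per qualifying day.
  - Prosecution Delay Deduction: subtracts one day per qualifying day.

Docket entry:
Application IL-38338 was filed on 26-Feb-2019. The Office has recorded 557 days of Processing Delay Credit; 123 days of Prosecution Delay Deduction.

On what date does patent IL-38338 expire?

2035-05-06

Base term: filing date + 15 years → 26 February 2034.
Processing Delay Credit: +557 days → 6 September 2035.
Prosecution Delay Deduction: −123 days → 6 May 2035.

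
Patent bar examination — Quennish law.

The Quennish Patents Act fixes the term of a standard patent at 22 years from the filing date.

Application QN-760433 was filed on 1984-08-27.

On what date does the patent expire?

2006-08-27

Filing date + 22 years → 27 August 2006.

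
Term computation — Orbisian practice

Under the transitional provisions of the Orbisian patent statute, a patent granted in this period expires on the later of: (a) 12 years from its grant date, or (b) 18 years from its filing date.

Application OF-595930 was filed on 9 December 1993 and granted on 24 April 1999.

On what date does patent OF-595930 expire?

December 9, 2011

(a) grant + 12 years → 24 April 2011.
(b) filing + 18 years → 9 December 2011.
Later of the two: 9 December 2011.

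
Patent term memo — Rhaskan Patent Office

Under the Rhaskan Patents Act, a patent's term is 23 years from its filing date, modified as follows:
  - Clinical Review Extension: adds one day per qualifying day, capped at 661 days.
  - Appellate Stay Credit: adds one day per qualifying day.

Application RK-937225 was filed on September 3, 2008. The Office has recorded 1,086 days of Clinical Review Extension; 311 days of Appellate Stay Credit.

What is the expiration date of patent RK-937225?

May 2, 2034

Base term: filing date + 23 years → 3 September 2031.
Clinical Review Extension: 1086 days claimed exceeds the 661-day cap, so +661 days → 25 June 2033.
Appellate Stay Credit: +311 days → 2 May 2034.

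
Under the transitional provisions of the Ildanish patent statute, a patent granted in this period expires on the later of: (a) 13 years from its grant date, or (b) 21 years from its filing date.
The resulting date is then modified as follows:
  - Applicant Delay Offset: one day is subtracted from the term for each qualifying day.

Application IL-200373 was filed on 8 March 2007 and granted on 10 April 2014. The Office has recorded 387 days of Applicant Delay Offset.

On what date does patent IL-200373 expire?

February 15, 2027

(a) grant + 13 years → 10 April 2027.
(b) filing + 21 years → 8 March 2028.
Later of the two: 8 March 2028.
Applicant Delay Offset: −387 days → 15 February 2027.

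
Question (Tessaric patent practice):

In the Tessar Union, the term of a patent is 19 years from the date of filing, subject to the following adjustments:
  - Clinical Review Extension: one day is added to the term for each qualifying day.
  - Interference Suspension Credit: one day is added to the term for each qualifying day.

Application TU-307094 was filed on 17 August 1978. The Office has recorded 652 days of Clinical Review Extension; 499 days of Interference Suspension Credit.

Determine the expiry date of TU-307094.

October 11, 2000

Base term: filing date + 19 years → 17 August 1997.
Clinical Review Extension: +652 days → 31 May 1999.
Interference Suspension Credit: +499 days → 11 October 2000.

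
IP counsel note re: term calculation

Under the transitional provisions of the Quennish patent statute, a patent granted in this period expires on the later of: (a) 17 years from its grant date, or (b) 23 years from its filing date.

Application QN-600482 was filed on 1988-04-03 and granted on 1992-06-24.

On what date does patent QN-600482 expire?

2011-04-03

(a) grant + 17 years → 24 June 2009.
(b) filing + 23 years → 3 April 2011.
Later of the two: 3 April 2011.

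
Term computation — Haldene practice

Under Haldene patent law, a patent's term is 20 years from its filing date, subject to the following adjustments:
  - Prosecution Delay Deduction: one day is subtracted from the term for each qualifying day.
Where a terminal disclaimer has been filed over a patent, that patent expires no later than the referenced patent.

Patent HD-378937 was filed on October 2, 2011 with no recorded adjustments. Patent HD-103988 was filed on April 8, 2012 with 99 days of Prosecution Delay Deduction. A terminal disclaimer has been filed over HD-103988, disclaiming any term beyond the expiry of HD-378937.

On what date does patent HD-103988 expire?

2031-10-02

Natural term of HD-103988:
  Base: filing + 20 years → 8 April 2032.
  Prosecution Delay Deduction: −99 days → 31 December 2031.
Expiry of referenced patent HD-378937:
  Base: filing + 20 years → 2 October 2031.
Terminal disclaimer: HD-103988 expires on the earlier of 31 December 2031 and 2 October 2031.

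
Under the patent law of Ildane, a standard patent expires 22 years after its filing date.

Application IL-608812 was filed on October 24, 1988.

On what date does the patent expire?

Filing date + 22 years → 24 October 2010.

October 24, 2010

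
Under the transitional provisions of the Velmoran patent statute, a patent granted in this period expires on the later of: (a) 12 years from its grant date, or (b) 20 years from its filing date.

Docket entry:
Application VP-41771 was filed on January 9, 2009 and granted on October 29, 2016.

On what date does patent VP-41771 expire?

(a) grant + 12 years → 29 October 2028.
(b) filing + 20 years → 9 January 2029.
Later of the two: 9 January 2029.

January 9, 2029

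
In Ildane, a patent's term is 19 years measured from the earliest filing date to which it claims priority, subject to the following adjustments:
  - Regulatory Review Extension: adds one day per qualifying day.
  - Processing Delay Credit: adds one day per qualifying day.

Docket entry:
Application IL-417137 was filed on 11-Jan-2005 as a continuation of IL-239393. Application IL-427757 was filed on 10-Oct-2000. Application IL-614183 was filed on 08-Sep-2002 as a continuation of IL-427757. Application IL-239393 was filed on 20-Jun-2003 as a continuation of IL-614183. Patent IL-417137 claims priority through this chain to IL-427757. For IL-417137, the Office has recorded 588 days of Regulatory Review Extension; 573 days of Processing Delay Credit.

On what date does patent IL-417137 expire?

Earliest priority filing: 10 October 2000.
Base term: 10 October 2000 + 19 years → 10 October 2019.
Regulatory Review Extension: +588 days → 20 May 2021.
Processing Delay Credit: +573 days → 14 December 2022.

December 14, 2022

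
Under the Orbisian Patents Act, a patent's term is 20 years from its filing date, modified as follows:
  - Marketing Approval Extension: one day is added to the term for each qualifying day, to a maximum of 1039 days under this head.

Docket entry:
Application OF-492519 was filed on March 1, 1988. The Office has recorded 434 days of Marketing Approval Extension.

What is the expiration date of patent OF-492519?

2009-05-09

Base term: filing date + 20 years → 1 March 2008.
Marketing Approval Extension: 434 days (within the 1039-day cap) → +434 days → 9 May 2009.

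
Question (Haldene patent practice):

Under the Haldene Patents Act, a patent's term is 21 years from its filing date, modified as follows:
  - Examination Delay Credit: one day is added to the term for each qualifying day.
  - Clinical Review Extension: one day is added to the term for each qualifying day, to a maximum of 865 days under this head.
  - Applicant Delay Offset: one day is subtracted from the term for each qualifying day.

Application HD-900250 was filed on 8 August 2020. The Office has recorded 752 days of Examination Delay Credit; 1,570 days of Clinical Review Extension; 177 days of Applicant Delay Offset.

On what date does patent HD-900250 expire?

Base term: filing date + 21 years → 8 August 2041.
Examination Delay Credit: +752 days → 30 August 2043.
Clinical Review Extension: 1570 days claimed exceeds the 865-day cap, so +865 days → 11 January 2046.
Applicant Delay Offset: −177 days → 18 July 2045.

2045-07-18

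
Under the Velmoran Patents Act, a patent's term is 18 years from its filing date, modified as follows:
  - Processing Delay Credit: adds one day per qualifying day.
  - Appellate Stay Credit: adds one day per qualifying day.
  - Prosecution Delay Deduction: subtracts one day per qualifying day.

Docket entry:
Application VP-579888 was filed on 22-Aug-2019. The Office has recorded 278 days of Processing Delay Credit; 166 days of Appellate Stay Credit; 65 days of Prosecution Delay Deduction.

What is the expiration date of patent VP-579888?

Base term: filing date + 18 years → 22 August 2037.
Processing Delay Credit: +278 days → 27 May 2038.
Appellate Stay Credit: +166 days → 9 November 2038.
Prosecution Delay Deduction: −65 days → 5 September 2038.

2038-09-05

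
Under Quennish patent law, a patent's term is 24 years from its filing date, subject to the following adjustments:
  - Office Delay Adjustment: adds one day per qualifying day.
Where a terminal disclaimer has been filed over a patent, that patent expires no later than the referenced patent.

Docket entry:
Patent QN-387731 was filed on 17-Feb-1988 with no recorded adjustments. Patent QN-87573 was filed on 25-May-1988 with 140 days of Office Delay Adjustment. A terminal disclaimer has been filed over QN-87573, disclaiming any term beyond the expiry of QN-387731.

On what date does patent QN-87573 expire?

Natural term of QN-87573:
  Base: filing + 24 years → 25 May 2012.
  Office Delay Adjustment: +140 days → 12 October 2012.
Expiry of referenced patent QN-387731:
  Base: filing + 24 years → 17 February 2012.
Terminal disclaimer: QN-87573 expires on the earlier of 12 October 2012 and 17 February 2012.

February 17, 2012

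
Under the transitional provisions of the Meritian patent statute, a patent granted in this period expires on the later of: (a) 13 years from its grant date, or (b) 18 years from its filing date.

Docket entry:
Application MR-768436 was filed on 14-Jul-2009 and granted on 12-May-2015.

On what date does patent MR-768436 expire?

(a) grant + 13 years → 12 May 2028.
(b) filing + 18 years → 14 July 2027.
Later of the two: 12 May 2028.

May 12, 2028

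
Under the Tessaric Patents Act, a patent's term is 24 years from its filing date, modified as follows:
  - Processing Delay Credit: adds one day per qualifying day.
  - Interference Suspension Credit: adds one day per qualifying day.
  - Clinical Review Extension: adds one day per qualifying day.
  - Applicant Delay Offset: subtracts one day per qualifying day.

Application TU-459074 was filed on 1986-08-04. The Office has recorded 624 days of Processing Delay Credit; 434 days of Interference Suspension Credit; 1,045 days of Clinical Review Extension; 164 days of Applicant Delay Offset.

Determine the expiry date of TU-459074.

2015-11-25

Base term: filing date + 24 years → 4 August 2010.
Processing Delay Credit: +624 days → 19 April 2012.
Interference Suspension Credit: +434 days → 27 June 2013.
Clinical Review Extension: +1045 days → 7 May 2016.
Applicant Delay Offset: −164 days → 25 November 2015.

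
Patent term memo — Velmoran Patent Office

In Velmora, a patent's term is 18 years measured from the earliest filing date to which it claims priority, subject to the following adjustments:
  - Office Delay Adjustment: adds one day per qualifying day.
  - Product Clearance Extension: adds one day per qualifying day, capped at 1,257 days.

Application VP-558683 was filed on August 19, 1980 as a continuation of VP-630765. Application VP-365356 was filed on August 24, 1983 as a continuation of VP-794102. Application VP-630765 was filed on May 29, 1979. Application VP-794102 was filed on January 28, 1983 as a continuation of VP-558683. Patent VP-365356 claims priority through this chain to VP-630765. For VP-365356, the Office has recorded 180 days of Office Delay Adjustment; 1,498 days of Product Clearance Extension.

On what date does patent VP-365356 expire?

2001-05-05

Earliest priority filing: 29 May 1979.
Base term: 29 May 1979 + 18 years → 29 May 1997.
Office Delay Adjustment: +180 days → 25 November 1997.
Product Clearance Extension: 1498 days claimed exceeds the 1257-day cap, so +1257 days → 5 May 2001.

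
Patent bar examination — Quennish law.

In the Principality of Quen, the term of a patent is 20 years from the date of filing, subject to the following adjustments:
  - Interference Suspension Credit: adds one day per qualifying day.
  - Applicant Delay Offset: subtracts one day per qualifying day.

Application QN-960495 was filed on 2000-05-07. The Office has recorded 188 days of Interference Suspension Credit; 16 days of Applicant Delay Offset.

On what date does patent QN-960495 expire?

2020-10-26

Base term: filing date + 20 years → 7 May 2020.
Interference Suspension Credit: +188 days → 11 November 2020.
Applicant Delay Offset: −16 days → 26 October 2020.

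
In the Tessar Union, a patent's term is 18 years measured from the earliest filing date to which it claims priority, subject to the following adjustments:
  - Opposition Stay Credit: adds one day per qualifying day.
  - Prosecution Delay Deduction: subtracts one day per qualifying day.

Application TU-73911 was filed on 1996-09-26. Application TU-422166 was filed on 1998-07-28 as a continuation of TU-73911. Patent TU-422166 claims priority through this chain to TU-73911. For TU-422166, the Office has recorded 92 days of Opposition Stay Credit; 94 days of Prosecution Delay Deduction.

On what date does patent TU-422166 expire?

Earliest priority filing: 26 September 1996.
Base term: 26 September 1996 + 18 years → 26 September 2014.
Opposition Stay Credit: +92 days → 27 December 2014.
Prosecution Delay Deduction: −94 days → 24 September 2014.

September 24, 2014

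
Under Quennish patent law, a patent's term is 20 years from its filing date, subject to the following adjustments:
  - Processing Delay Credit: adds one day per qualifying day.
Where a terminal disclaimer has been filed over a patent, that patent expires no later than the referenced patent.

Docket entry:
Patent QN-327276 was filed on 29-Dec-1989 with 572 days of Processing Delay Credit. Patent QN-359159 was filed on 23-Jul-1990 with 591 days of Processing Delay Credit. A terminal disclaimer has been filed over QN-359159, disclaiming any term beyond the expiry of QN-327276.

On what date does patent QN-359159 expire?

Natural term of QN-359159:
  Base: filing + 20 years → 23 July 2010.
  Processing Delay Credit: +591 days → 5 March 2012.
Expiry of referenced patent QN-327276:
  Base: filing + 20 years → 29 December 2009.
  Processing Delay Credit: +572 days → 24 July 2011.
Terminal disclaimer: QN-359159 expires on the earlier of 5 March 2012 and 24 July 2011.

2011-07-24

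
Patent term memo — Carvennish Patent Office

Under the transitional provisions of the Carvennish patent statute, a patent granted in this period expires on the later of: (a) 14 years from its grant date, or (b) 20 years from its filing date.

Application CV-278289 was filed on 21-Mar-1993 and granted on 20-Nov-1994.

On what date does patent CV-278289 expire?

2013-03-21

(a) grant + 14 years → 20 November 2008.
(b) filing + 20 years → 21 March 2013.
Later of the two: 21 March 2013.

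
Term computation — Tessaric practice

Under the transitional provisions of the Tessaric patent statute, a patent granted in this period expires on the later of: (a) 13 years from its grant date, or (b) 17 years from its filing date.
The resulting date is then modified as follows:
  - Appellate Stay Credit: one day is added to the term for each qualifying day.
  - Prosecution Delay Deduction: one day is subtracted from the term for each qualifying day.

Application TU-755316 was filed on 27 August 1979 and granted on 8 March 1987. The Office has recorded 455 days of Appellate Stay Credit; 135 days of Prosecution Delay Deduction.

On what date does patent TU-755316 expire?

(a) grant + 13 years → 8 March 2000.
(b) filing + 17 years → 27 August 1996.
Later of the two: 8 March 2000.
Appellate Stay Credit: +455 days → 6 June 2001.
Prosecution Delay Deduction: −135 days → 22 January 2001.

January 22, 2001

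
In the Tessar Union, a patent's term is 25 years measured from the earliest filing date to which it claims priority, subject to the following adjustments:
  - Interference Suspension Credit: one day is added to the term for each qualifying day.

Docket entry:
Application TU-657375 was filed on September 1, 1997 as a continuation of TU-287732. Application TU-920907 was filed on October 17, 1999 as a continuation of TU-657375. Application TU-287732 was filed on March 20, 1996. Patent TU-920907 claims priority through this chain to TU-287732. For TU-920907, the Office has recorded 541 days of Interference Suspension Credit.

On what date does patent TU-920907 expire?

Earliest priority filing: 20 March 1996.
Base term: 20 March 1996 + 25 years → 20 March 2021.
Interference Suspension Credit: +541 days → 12 September 2022.

September 12, 2022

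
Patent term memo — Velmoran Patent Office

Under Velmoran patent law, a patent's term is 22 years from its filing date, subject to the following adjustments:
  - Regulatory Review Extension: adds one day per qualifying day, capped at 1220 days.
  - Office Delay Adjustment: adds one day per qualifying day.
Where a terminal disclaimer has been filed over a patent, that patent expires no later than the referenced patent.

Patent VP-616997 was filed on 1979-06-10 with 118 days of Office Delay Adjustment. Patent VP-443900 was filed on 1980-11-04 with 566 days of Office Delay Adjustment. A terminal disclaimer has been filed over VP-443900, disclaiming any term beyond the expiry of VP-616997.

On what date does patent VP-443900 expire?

Natural term of VP-443900:
  Base: filing + 22 years → 4 November 2002.
  Office Delay Adjustment: +566 days → 23 May 2004.
Expiry of referenced patent VP-616997:
  Base: filing + 22 years → 10 June 2001.
  Office Delay Adjustment: +118 days → 6 October 2001.
Terminal disclaimer: VP-443900 expires on the earlier of 23 May 2004 and 6 October 2001.

2001-10-06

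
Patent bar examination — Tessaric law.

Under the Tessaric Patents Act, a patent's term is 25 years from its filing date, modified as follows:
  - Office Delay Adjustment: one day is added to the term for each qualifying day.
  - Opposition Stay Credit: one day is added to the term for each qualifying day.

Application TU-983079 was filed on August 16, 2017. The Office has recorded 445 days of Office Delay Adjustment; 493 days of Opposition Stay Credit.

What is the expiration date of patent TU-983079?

March 11, 2045

Base term: filing date + 25 years → 16 August 2042.
Office Delay Adjustment: +445 days → 4 November 2043.
Opposition Stay Credit: +493 days → 11 March 2045.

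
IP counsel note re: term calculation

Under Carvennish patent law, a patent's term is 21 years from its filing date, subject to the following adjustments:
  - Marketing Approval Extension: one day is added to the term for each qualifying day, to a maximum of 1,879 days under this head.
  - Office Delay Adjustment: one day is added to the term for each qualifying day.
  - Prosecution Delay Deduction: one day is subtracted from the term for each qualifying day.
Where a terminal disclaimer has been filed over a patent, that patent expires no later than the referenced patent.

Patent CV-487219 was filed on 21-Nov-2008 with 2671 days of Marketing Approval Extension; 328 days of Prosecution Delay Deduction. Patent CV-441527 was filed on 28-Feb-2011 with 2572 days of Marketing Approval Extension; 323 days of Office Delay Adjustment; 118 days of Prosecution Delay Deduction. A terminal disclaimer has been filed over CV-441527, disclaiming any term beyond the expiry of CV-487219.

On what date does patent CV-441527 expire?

Natural term of CV-441527:
  Base: filing + 21 years → 28 February 2032.
  Marketing Approval Extension: 2572 days claimed exceeds the 1879-day cap, so +1879 days → 21 April 2037.
  Office Delay Adjustment: +323 days → 10 March 2038.
  Prosecution Delay Deduction: −118 days → 12 November 2037.
Expiry of referenced patent CV-487219:
  Base: filing + 21 years → 21 November 2029.
  Marketing Approval Extension: 2671 days claimed exceeds the 1879-day cap, so +1879 days → 13 January 2035.
  Prosecution Delay Deduction: −328 days → 19 February 2034.
Terminal disclaimer: CV-441527 expires on the earlier of 12 November 2037 and 19 February 2034.

February 19, 2034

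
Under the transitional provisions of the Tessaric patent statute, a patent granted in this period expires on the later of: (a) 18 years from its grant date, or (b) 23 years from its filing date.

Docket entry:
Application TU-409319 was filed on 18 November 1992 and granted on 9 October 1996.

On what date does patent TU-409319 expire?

November 18, 2015

(a) grant + 18 years → 9 October 2014.
(b) filing + 23 years → 18 November 2015.
Later of the two: 18 November 2015.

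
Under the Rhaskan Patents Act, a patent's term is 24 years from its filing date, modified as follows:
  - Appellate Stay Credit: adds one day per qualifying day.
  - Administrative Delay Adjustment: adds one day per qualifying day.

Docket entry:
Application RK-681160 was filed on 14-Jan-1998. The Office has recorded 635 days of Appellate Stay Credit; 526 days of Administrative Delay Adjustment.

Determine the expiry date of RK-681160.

March 20, 2025

Base term: filing date + 24 years → 14 January 2022.
Appellate Stay Credit: +635 days → 11 October 2023.
Administrative Delay Adjustment: +526 days → 20 March 2025.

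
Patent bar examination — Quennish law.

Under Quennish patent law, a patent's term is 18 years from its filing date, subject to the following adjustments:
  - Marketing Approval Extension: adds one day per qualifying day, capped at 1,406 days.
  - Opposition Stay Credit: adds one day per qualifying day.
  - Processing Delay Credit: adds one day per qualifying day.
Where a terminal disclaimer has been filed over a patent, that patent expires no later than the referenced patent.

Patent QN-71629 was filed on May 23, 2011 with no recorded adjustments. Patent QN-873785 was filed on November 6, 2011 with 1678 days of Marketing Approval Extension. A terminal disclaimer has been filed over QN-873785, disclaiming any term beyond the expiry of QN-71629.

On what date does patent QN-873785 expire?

2029-05-23

Natural term of QN-873785:
  Base: filing + 18 years → 6 November 2029.
  Marketing Approval Extension: 1678 days claimed exceeds the 1406-day cap, so +1406 days → 12 September 2033.
Expiry of referenced patent QN-71629:
  Base: filing + 18 years → 23 May 2029.
Terminal disclaimer: QN-873785 expires on the earlier of 12 September 2033 and 23 May 2029.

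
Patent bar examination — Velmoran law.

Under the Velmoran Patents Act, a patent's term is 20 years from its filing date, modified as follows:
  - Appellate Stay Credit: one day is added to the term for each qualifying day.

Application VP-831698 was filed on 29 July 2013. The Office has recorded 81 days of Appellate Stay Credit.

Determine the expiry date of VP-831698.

Base term: filing date + 20 years → 29 July 2033.
Appellate Stay Credit: +81 days → 18 October 2033.

October 18, 2033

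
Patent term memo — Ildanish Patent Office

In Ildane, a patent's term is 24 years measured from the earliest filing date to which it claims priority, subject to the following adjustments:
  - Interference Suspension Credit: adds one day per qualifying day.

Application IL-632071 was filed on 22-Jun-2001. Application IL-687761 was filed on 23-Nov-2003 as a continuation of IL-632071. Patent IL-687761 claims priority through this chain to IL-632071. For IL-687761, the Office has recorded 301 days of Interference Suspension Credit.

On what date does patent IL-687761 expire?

April 19, 2026

Earliest priority filing: 22 June 2001.
Base term: 22 June 2001 + 24 years → 22 June 2025.
Interference Suspension Credit: +301 days → 19 April 2026.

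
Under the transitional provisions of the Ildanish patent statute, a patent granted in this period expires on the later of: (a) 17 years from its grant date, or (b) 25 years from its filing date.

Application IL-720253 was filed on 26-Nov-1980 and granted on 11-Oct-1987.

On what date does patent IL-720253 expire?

2005-11-26

(a) grant + 17 years → 11 October 2004.
(b) filing + 25 years → 26 November 2005.
Later of the two: 26 November 2005.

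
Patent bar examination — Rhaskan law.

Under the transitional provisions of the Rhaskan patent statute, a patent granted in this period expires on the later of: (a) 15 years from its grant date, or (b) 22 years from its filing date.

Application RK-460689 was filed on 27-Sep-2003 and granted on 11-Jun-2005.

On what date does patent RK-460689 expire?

2025-09-27

(a) grant + 15 years → 11 June 2020.
(b) filing + 22 years → 27 September 2025.
Later of the two: 27 September 2025.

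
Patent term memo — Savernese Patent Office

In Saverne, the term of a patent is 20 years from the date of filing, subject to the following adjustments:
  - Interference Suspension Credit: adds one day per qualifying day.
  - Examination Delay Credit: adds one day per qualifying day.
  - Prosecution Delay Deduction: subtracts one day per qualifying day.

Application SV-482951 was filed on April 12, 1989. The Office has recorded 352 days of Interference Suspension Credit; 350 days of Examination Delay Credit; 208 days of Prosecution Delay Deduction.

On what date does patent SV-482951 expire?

Base term: filing date + 20 years → 12 April 2009.
Interference Suspension Credit: +352 days → 30 March 2010.
Examination Delay Credit: +350 days → 15 March 2011.
Prosecution Delay Deduction: −208 days → 19 August 2010.

2010-08-19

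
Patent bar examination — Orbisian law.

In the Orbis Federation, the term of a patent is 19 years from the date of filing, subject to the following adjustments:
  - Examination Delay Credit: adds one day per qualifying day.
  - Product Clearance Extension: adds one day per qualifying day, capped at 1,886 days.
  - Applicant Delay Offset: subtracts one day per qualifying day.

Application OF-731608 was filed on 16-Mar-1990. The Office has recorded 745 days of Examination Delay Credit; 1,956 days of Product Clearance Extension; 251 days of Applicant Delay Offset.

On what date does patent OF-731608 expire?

September 21, 2015

Base term: filing date + 19 years → 16 March 2009.
Examination Delay Credit: +745 days → 31 March 2011.
Product Clearance Extension: 1956 days claimed exceeds the 1886-day cap, so +1886 days → 29 May 2016.
Applicant Delay Offset: −251 days → 21 September 2015.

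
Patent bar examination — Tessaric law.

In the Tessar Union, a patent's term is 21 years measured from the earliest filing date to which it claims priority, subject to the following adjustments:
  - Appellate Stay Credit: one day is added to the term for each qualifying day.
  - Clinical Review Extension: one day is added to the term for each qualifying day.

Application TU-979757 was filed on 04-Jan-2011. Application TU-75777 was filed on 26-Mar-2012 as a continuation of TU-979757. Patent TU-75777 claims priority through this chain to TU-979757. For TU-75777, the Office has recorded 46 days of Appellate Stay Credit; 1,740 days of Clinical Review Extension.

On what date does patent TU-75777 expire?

2036-11-24

Earliest priority filing: 4 January 2011.
Base term: 4 January 2011 + 21 years → 4 January 2032.
Appellate Stay Credit: +46 days → 19 February 2032.
Clinical Review Extension: +1740 days → 24 November 2036.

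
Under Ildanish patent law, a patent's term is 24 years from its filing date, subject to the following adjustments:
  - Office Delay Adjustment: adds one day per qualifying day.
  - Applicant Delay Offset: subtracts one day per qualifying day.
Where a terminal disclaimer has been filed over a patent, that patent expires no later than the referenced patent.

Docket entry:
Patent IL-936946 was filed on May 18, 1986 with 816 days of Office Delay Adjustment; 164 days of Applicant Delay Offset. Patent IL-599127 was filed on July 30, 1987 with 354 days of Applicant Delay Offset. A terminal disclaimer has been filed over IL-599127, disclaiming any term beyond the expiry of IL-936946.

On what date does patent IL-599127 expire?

Natural term of IL-599127:
  Base: filing + 24 years → 30 July 2011.
  Applicant Delay Offset: −354 days → 10 August 2010.
Expiry of referenced patent IL-936946:
  Base: filing + 24 years → 18 May 2010.
  Office Delay Adjustment: +816 days → 11 August 2012.
  Applicant Delay Offset: −164 days → 29 February 2012.
Terminal disclaimer: IL-599127 expires on the earlier of 10 August 2010 and 29 February 2012.

2010-08-10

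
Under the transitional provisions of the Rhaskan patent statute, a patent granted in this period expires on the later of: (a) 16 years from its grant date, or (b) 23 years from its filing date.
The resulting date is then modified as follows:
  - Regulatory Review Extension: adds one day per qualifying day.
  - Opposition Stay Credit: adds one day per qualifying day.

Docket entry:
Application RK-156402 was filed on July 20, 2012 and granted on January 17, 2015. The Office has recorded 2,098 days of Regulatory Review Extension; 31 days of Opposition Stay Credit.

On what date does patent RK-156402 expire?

(a) grant + 16 years → 17 January 2031.
(b) filing + 23 years → 20 July 2035.
Later of the two: 20 July 2035.
Regulatory Review Extension: +2098 days → 17 April 2041.
Opposition Stay Credit: +31 days → 18 May 2041.

May 18, 2041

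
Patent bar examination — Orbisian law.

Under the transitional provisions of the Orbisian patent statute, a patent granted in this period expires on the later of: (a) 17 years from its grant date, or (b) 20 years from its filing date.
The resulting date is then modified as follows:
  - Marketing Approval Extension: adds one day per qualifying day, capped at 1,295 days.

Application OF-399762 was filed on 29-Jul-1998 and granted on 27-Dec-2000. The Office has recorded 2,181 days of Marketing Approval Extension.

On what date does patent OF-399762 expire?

(a) grant + 17 years → 27 December 2017.
(b) filing + 20 years → 29 July 2018.
Later of the two: 29 July 2018.
Marketing Approval Extension: 2181 days claimed exceeds the 1295-day cap, so +1295 days → 13 February 2022.

2022-02-13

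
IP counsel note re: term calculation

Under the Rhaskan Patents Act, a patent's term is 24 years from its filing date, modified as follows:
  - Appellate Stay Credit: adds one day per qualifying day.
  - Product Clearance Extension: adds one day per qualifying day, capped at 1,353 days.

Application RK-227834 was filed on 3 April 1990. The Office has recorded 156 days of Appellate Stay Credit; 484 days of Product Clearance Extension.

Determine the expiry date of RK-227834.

2016-01-03

Base term: filing date + 24 years → 3 April 2014.
Appellate Stay Credit: +156 days → 6 September 2014.
Product Clearance Extension: 484 days (within the 1353-day cap) → +484 days → 3 January 2016.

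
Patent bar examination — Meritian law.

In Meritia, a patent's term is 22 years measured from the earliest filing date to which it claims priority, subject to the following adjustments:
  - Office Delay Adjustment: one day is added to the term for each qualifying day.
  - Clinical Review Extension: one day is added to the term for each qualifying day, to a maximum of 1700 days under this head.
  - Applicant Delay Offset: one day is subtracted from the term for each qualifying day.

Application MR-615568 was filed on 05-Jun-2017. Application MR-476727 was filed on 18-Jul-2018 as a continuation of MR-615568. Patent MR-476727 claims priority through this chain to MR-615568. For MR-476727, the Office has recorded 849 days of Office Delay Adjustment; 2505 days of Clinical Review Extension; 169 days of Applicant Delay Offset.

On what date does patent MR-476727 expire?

December 10, 2045

Earliest priority filing: 5 June 2017.
Base term: 5 June 2017 + 22 years → 5 June 2039.
Office Delay Adjustment: +849 days → 1 October 2041.
Clinical Review Extension: 2505 days claimed exceeds the 1700-day cap, so +1700 days → 28 May 2046.
Applicant Delay Offset: −169 days → 10 December 2045.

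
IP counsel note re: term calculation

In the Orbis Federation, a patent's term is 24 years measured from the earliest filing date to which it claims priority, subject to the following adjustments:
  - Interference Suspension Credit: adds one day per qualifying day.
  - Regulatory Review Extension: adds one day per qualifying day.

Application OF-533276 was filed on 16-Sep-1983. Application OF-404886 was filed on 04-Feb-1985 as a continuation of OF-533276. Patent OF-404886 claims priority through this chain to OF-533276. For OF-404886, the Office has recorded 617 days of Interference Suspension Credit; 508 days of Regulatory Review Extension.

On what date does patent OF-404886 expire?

2010-10-15

Earliest priority filing: 16 September 1983.
Base term: 16 September 1983 + 24 years → 16 September 2007.
Interference Suspension Credit: +617 days → 25 May 2009.
Regulatory Review Extension: +508 days → 15 October 2010.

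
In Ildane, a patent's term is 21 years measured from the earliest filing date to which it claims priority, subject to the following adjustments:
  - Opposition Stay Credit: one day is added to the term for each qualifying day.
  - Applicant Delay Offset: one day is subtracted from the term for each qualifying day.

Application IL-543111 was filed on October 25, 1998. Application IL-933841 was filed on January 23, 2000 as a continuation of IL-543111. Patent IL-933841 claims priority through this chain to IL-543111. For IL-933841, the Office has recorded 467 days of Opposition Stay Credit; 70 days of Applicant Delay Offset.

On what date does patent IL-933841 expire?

November 25, 2020

Earliest priority filing: 25 October 1998.
Base term: 25 October 1998 + 21 years → 25 October 2019.
Opposition Stay Credit: +467 days → 3 February 2021.
Applicant Delay Offset: −70 days → 25 November 2020.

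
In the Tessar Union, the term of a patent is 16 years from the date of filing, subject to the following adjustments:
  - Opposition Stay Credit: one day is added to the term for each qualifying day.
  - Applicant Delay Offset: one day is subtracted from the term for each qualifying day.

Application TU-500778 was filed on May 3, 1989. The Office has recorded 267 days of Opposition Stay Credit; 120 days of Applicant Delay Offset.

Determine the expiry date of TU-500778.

2005-09-27

Base term: filing date + 16 years → 3 May 2005.
Opposition Stay Credit: +267 days → 25 January 2006.
Applicant Delay Offset: −120 days → 27 September 2005.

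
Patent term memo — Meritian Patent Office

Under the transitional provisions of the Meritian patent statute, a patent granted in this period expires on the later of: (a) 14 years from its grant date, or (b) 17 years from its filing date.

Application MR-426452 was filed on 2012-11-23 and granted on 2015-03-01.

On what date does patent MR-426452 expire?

November 23, 2029

(a) grant + 14 years → 1 March 2029.
(b) filing + 17 years → 23 November 2029.
Later of the two: 23 November 2029.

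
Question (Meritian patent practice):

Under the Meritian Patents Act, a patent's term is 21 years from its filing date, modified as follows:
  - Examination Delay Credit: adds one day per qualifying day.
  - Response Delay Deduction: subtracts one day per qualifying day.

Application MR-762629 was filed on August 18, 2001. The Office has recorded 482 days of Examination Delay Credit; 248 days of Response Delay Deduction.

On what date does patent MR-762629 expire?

Base term: filing date + 21 years → 18 August 2022.
Examination Delay Credit: +482 days → 13 December 2023.
Response Delay Deduction: −248 days → 9 April 2023.

2023-04-09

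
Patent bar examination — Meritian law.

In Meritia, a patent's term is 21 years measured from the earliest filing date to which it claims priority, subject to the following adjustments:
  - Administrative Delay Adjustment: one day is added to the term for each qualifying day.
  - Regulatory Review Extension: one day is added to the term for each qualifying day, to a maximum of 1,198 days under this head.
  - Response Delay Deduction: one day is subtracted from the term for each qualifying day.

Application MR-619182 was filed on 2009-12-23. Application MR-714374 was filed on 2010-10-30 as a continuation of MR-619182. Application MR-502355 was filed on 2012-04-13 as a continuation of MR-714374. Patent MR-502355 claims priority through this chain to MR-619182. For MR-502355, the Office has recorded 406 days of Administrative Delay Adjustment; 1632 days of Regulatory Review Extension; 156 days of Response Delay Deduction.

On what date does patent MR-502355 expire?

Earliest priority filing: 23 December 2009.
Base term: 23 December 2009 + 21 years → 23 December 2030.
Administrative Delay Adjustment: +406 days → 2 February 2032.
Regulatory Review Extension: 1632 days claimed exceeds the 1198-day cap, so +1198 days → 15 May 2035.
Response Delay Deduction: −156 days → 10 December 2034.

2034-12-10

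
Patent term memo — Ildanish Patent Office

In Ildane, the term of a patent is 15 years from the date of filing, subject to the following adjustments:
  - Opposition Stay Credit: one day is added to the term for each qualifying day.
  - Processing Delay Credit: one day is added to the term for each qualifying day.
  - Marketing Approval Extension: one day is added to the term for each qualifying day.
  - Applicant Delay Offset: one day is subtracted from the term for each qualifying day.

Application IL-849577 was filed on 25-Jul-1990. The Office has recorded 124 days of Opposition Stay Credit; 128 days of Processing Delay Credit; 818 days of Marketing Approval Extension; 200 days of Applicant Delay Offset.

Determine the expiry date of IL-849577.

Base term: filing date + 15 years → 25 July 2005.
Opposition Stay Credit: +124 days → 26 November 2005.
Processing Delay Credit: +128 days → 3 April 2006.
Marketing Approval Extension: +818 days → 29 June 2008.
Applicant Delay Offset: −200 days → 12 December 2007.

2007-12-12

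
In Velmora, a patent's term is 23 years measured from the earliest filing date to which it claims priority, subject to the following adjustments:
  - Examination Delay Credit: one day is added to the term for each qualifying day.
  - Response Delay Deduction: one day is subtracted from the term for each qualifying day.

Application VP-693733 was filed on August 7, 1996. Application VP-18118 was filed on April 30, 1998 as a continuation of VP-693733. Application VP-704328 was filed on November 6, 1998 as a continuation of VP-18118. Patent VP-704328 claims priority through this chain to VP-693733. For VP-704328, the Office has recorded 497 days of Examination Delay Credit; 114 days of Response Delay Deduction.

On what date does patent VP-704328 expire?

August 24, 2020

Earliest priority filing: 7 August 1996.
Base term: 7 August 1996 + 23 years → 7 August 2019.
Examination Delay Credit: +497 days → 16 December 2020.
Response Delay Deduction: −114 days → 24 August 2020.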